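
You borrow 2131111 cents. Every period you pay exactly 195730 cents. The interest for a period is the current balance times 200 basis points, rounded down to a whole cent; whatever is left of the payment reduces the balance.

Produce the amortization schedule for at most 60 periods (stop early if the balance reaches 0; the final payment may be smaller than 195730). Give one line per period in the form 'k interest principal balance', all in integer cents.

1 42622 153108 1978003
2 39560 156170 1821833
3 36436 159294 1662539
4 33250 162480 1500059
5 30001 165729 1334330
6 26686 169044 1165286
7 23305 172425 992861
8 19857 175873 816988
9 16339 179391 637597
10 12751 182979 454618
11 9092 186638 267980
12 5359 190371 77609
13 1552 77609 0

1. interest=⌊2131111·200/10000⌋=42622; principal=195730-42622=153108; balance=2131111-153108=1978003
2. interest=⌊1978003·200/10000⌋=39560; principal=195730-39560=156170; balance=1978003-156170=1821833
3. interest=⌊1821833·200/10000⌋=36436; principal=195730-36436=159294; balance=1821833-159294=1662539
4. interest=⌊1662539·200/10000⌋=33250; principal=195730-33250=162480; balance=1662539-162480=1500059
5. interest=⌊1500059·200/10000⌋=30001; principal=195730-30001=165729; balance=1500059-165729=1334330
6. interest=⌊1334330·200/10000⌋=26686; principal=195730-26686=169044; balance=1334330-169044=1165286
7. interest=⌊1165286·200/10000⌋=23305; principal=195730-23305=172425; balance=1165286-172425=992861
8. interest=⌊992861·200/10000⌋=19857; principal=195730-19857=175873; balance=992861-175873=816988
9. interest=⌊816988·200/10000⌋=16339; principal=195730-16339=179391; balance=816988-179391=637597
10. interest=⌊637597·200/10000⌋=12751; principal=195730-12751=182979; balance=637597-182979=454618
11. interest=⌊454618·200/10000⌋=9092; principal=195730-9092=186638; balance=454618-186638=267980
12. interest=⌊267980·200/10000⌋=5359; principal=195730-5359=190371; balance=267980-190371=77609
13. interest=⌊77609·200/10000⌋=1552; principal=min(195730-1552,77609)=77609; balance=77609-77609=0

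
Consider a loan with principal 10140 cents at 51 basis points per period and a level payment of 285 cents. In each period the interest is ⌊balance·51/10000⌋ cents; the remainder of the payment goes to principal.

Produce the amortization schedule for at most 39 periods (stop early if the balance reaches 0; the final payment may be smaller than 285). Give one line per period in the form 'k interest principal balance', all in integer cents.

1 51 234 9906
2 50 235 9671
3 49 236 9435
4 48 237 9198
5 46 239 8959
6 45 240 8719
7 44 241 8478
8 43 242 8236
9 42 243 7993
10 40 245 7748
11 39 246 7502
12 38 247 7255
13 37 248 7007
14 35 250 6757
15 34 251 6506
16 33 252 6254
17 31 254 6000
18 30 255 5745
19 29 256 5489
20 27 258 5231
21 26 259 4972
22 25 260 4712
23 24 261 4451
24 22 263 4188
25 21 264 3924
26 20 265 3659
27 18 267 3392
28 17 268 3124
29 15 270 2854
30 14 271 2583
31 13 272 2311
32 11 274 2037
33 10 275 1762
34 8 277 1485
35 7 278 1207
36 6 279 928
37 4 281 647
38 3 282 365
39 1 284 81

1. interest=⌊10140·51/10000⌋=51; principal=285-51=234; balance=10140-234=9906
2. interest=⌊9906·51/10000⌋=50; principal=285-50=235; balance=9906-235=9671
3. interest=⌊9671·51/10000⌋=49; principal=285-49=236; balance=9671-236=9435
4. interest=⌊9435·51/10000⌋=48; principal=285-48=237; balance=9435-237=9198
5. interest=⌊9198·51/10000⌋=46; principal=285-46=239; balance=9198-239=8959
6. interest=⌊8959·51/10000⌋=45; principal=285-45=240; balance=8959-240=8719
7. interest=⌊8719·51/10000⌋=44; principal=285-44=241; balance=8719-241=8478
8. interest=⌊8478·51/10000⌋=43; principal=285-43=242; balance=8478-242=8236
9. interest=⌊8236·51/10000⌋=42; principal=285-42=243; balance=8236-243=7993
10. interest=⌊7993·51/10000⌋=40; principal=285-40=245; balance=7993-245=7748
11. interest=⌊7748·51/10000⌋=39; principal=285-39=246; balance=7748-246=7502
12. interest=⌊7502·51/10000⌋=38; principal=285-38=247; balance=7502-247=7255
13. interest=⌊7255·51/10000⌋=37; principal=285-37=248; balance=7255-248=7007
14. interest=⌊7007·51/10000⌋=35; principal=285-35=250; balance=7007-250=6757
15. interest=⌊6757·51/10000⌋=34; principal=285-34=251; balance=6757-251=6506
16. interest=⌊6506·51/10000⌋=33; principal=285-33=252; balance=6506-252=6254
17. interest=⌊6254·51/10000⌋=31; principal=285-31=254; balance=6254-254=6000
18. interest=⌊6000·51/10000⌋=30; principal=285-30=255; balance=6000-255=5745
19. interest=⌊5745·51/10000⌋=29; principal=285-29=256; balance=5745-256=5489
20. interest=⌊5489·51/10000⌋=27; principal=285-27=258; balance=5489-258=5231
21. interest=⌊5231·51/10000⌋=26; principal=285-26=259; balance=5231-259=4972
22. interest=⌊4972·51/10000⌋=25; principal=285-25=260; balance=4972-260=4712
23. interest=⌊4712·51/10000⌋=24; principal=285-24=261; balance=4712-261=4451
24. interest=⌊4451·51/10000⌋=22; principal=285-22=263; balance=4451-263=4188
25. interest=⌊4188·51/10000⌋=21; principal=285-21=264; balance=4188-264=3924
26. interest=⌊3924·51/10000⌋=20; principal=285-20=265; balance=3924-265=3659
27. interest=⌊3659·51/10000⌋=18; principal=285-18=267; balance=3659-267=3392
28. interest=⌊3392·51/10000⌋=17; principal=285-17=268; balance=3392-268=3124
29. interest=⌊3124·51/10000⌋=15; principal=285-15=270; balance=3124-270=2854
30. interest=⌊2854·51/10000⌋=14; principal=285-14=271; balance=2854-271=2583
31. interest=⌊2583·51/10000⌋=13; principal=285-13=272; balance=2583-272=2311
32. interest=⌊2311·51/10000⌋=11; principal=285-11=274; balance=2311-274=2037
33. interest=⌊2037·51/10000⌋=10; principal=285-10=275; balance=2037-275=1762
34. interest=⌊1762·51/10000⌋=8; principal=285-8=277; balance=1762-277=1485
35. interest=⌊1485·51/10000⌋=7; principal=285-7=278; balance=1485-278=1207
36. interest=⌊1207·51/10000⌋=6; principal=285-6=279; balance=1207-279=928
37. interest=⌊928·51/10000⌋=4; principal=285-4=281; balance=928-281=647
38. interest=⌊647·51/10000⌋=3; principal=285-3=282; balance=647-282=365
39. interest=⌊365·51/10000⌋=1; principal=285-1=284; balance=365-284=81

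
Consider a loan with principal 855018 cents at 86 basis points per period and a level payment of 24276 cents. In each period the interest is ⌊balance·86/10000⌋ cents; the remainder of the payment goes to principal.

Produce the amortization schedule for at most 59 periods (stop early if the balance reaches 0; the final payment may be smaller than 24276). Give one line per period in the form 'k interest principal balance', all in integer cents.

1 7353 16923 838095
2 7207 17069 821026
3 7060 17216 803810
4 6912 17364 786446
5 6763 17513 768933
6 6612 17664 751269
7 6460 17816 733453
8 6307 17969 715484
9 6153 18123 697361
10 5997 18279 679082
11 5840 18436 660646
12 5681 18595 642051
13 5521 18755 623296
14 5360 18916 604380
15 5197 19079 585301
16 5033 19243 566058
17 4868 19408 546650
18 4701 19575 527075
19 4532 19744 507331
20 4363 19913 487418
21 4191 20085 467333
22 4019 20257 447076
23 3844 20432 426644
24 3669 20607 406037
25 3491 20785 385252
26 3313 20963 364289
27 3132 21144 343145
28 2951 21325 321820
29 2767 21509 300311
30 2582 21694 278617
31 2396 21880 256737
32 2207 22069 234668
33 2018 22258 212410
34 1826 22450 189960
35 1633 22643 167317
36 1438 22838 144479
37 1242 23034 121445
38 1044 23232 98213
39 844 23432 74781
40 643 23633 51148
41 439 23837 27311
42 234 24042 3269
43 28 3269 0

1. interest=⌊855018·86/10000⌋=7353; principal=24276-7353=16923; balance=855018-16923=838095
2. interest=⌊838095·86/10000⌋=7207; principal=24276-7207=17069; balance=838095-17069=821026
3. interest=⌊821026·86/10000⌋=7060; principal=24276-7060=17216; balance=821026-17216=803810
4. interest=⌊803810·86/10000⌋=6912; principal=24276-6912=17364; balance=803810-17364=786446
5. interest=⌊786446·86/10000⌋=6763; principal=24276-6763=17513; balance=786446-17513=768933
6. interest=⌊768933·86/10000⌋=6612; principal=24276-6612=17664; balance=768933-17664=751269
7. interest=⌊751269·86/10000⌋=6460; principal=24276-6460=17816; balance=751269-17816=733453
8. interest=⌊733453·86/10000⌋=6307; principal=24276-6307=17969; balance=733453-17969=715484
9. interest=⌊715484·86/10000⌋=6153; principal=24276-6153=18123; balance=715484-18123=697361
10. interest=⌊697361·86/10000⌋=5997; principal=24276-5997=18279; balance=697361-18279=679082
11. interest=⌊679082·86/10000⌋=5840; principal=24276-5840=18436; balance=679082-18436=660646
12. interest=⌊660646·86/10000⌋=5681; principal=24276-5681=18595; balance=660646-18595=642051
13. interest=⌊642051·86/10000⌋=5521; principal=24276-5521=18755; balance=642051-18755=623296
14. interest=⌊623296·86/10000⌋=5360; principal=24276-5360=18916; balance=623296-18916=604380
15. interest=⌊604380·86/10000⌋=5197; principal=24276-5197=19079; balance=604380-19079=585301
16. interest=⌊585301·86/10000⌋=5033; principal=24276-5033=19243; balance=585301-19243=566058
17. interest=⌊566058·86/10000⌋=4868; principal=24276-4868=19408; balance=566058-19408=546650
18. interest=⌊546650·86/10000⌋=4701; principal=24276-4701=19575; balance=546650-19575=527075
19. interest=⌊527075·86/10000⌋=4532; principal=24276-4532=19744; balance=527075-19744=507331
20. interest=⌊507331·86/10000⌋=4363; principal=24276-4363=19913; balance=507331-19913=487418
21. interest=⌊487418·86/10000⌋=4191; principal=24276-4191=20085; balance=487418-20085=467333
22. interest=⌊467333·86/10000⌋=4019; principal=24276-4019=20257; balance=467333-20257=447076
23. interest=⌊447076·86/10000⌋=3844; principal=24276-3844=20432; balance=447076-20432=426644
24. interest=⌊426644·86/10000⌋=3669; principal=24276-3669=20607; balance=426644-20607=406037
25. interest=⌊406037·86/10000⌋=3491; principal=24276-3491=20785; balance=406037-20785=385252
26. interest=⌊385252·86/10000⌋=3313; principal=24276-3313=20963; balance=385252-20963=364289
27. interest=⌊364289·86/10000⌋=3132; principal=24276-3132=21144; balance=364289-21144=343145
28. interest=⌊343145·86/10000⌋=2951; principal=24276-2951=21325; balance=343145-21325=321820
29. interest=⌊321820·86/10000⌋=2767; principal=24276-2767=21509; balance=321820-21509=300311
30. interest=⌊300311·86/10000⌋=2582; principal=24276-2582=21694; balance=300311-21694=278617
31. interest=⌊278617·86/10000⌋=2396; principal=24276-2396=21880; balance=278617-21880=256737
32. interest=⌊256737·86/10000⌋=2207; principal=24276-2207=22069; balance=256737-22069=234668
33. interest=⌊234668·86/10000⌋=2018; principal=24276-2018=22258; balance=234668-22258=212410
34. interest=⌊212410·86/10000⌋=1826; principal=24276-1826=22450; balance=212410-22450=189960
35. interest=⌊189960·86/10000⌋=1633; principal=24276-1633=22643; balance=189960-22643=167317
36. interest=⌊167317·86/10000⌋=1438; principal=24276-1438=22838; balance=167317-22838=144479
37. interest=⌊144479·86/10000⌋=1242; principal=24276-1242=23034; balance=144479-23034=121445
38. interest=⌊121445·86/10000⌋=1044; principal=24276-1044=23232; balance=121445-23232=98213
39. interest=⌊98213·86/10000⌋=844; principal=24276-844=23432; balance=98213-23432=74781
40. interest=⌊74781·86/10000⌋=643; principal=24276-643=23633; balance=74781-23633=51148
41. interest=⌊51148·86/10000⌋=439; principal=24276-439=23837; balance=51148-23837=27311
42. interest=⌊27311·86/10000⌋=234; principal=24276-234=24042; balance=27311-24042=3269
43. interest=⌊3269·86/10000⌋=28; principal=min(24276-28,3269)=3269; balance=3269-3269=0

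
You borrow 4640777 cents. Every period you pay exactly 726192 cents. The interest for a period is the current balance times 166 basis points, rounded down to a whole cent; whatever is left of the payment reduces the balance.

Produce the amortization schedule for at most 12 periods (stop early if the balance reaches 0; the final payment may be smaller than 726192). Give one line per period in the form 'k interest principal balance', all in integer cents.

1. interest=⌊4640777·166/10000⌋=77036; principal=726192-77036=649156; balance=4640777-649156=3991621
2. interest=⌊3991621·166/10000⌋=66260; principal=726192-66260=659932; balance=3991621-659932=3331689
3. interest=⌊3331689·166/10000⌋=55306; principal=726192-55306=670886; balance=3331689-670886=2660803
4. interest=⌊2660803·166/10000⌋=44169; principal=726192-44169=682023; balance=2660803-682023=1978780
5. interest=⌊1978780·166/10000⌋=32847; principal=726192-32847=693345; balance=1978780-693345=1285435
6. interest=⌊1285435·166/10000⌋=21338; principal=726192-21338=704854; balance=1285435-704854=580581
7. interest=⌊580581·166/10000⌋=9637; principal=min(726192-9637,580581)=580581; balance=580581-580581=0

1 77036 649156 3991621
2 66260 659932 3331689
3 55306 670886 2660803
4 44169 682023 1978780
5 32847 693345 1285435
6 21338 704854 580581
7 9637 580581 0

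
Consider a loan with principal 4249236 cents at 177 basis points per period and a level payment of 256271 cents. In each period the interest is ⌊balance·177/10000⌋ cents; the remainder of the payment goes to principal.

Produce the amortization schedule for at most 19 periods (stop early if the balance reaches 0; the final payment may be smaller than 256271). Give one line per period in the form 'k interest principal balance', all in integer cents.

1. interest=⌊4249236·177/10000⌋=75211; principal=256271-75211=181060; balance=4249236-181060=4068176
2. interest=⌊4068176·177/10000⌋=72006; principal=256271-72006=184265; balance=4068176-184265=3883911
3. interest=⌊3883911·177/10000⌋=68745; principal=256271-68745=187526; balance=3883911-187526=3696385
4. interest=⌊3696385·177/10000⌋=65426; principal=256271-65426=190845; balance=3696385-190845=3505540
5. interest=⌊3505540·177/10000⌋=62048; principal=256271-62048=194223; balance=3505540-194223=3311317
6. interest=⌊3311317·177/10000⌋=58610; principal=256271-58610=197661; balance=3311317-197661=3113656
7. interest=⌊3113656·177/10000⌋=55111; principal=256271-55111=201160; balance=3113656-201160=2912496
8. interest=⌊2912496·177/10000⌋=51551; principal=256271-51551=204720; balance=2912496-204720=2707776
9. interest=⌊2707776·177/10000⌋=47927; principal=256271-47927=208344; balance=2707776-208344=2499432
10. interest=⌊2499432·177/10000⌋=44239; principal=256271-44239=212032; balance=2499432-212032=2287400
11. interest=⌊2287400·177/10000⌋=40486; principal=256271-40486=215785; balance=2287400-215785=2071615
12. interest=⌊2071615·177/10000⌋=36667; principal=256271-36667=219604; balance=2071615-219604=1852011
13. interest=⌊1852011·177/10000⌋=32780; principal=256271-32780=223491; balance=1852011-223491=1628520
14. interest=⌊1628520·177/10000⌋=28824; principal=256271-28824=227447; balance=1628520-227447=1401073
15. interest=⌊1401073·177/10000⌋=24798; principal=256271-24798=231473; balance=1401073-231473=1169600
16. interest=⌊1169600·177/10000⌋=20701; principal=256271-20701=235570; balance=1169600-235570=934030
17. interest=⌊934030·177/10000⌋=16532; principal=256271-16532=239739; balance=934030-239739=694291
18. interest=⌊694291·177/10000⌋=12288; principal=256271-12288=243983; balance=694291-243983=450308
19. interest=⌊450308·177/10000⌋=7970; principal=256271-7970=248301; balance=450308-248301=202007

1 75211 181060 4068176
2 72006 184265 3883911
3 68745 187526 3696385
4 65426 190845 3505540
5 62048 194223 3311317
6 58610 197661 3113656
7 55111 201160 2912496
8 51551 204720 2707776
9 47927 208344 2499432
10 44239 212032 2287400
11 40486 215785 2071615
12 36667 219604 1852011
13 32780 223491 1628520
14 28824 227447 1401073
15 24798 231473 1169600
16 20701 235570 934030
17 16532 239739 694291
18 12288 243983 450308
19 7970 248301 202007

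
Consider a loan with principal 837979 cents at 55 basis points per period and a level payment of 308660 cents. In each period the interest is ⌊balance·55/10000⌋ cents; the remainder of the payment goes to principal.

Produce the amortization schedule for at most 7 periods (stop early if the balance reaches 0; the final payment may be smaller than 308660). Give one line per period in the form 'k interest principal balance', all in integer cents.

1 4608 304052 533927
2 2936 305724 228203
3 1255 228203 0

1. interest=⌊837979·55/10000⌋=4608; principal=308660-4608=304052; balance=837979-304052=533927
2. interest=⌊533927·55/10000⌋=2936; principal=308660-2936=305724; balance=533927-305724=228203
3. interest=⌊228203·55/10000⌋=1255; principal=min(308660-1255,228203)=228203; balance=228203-228203=0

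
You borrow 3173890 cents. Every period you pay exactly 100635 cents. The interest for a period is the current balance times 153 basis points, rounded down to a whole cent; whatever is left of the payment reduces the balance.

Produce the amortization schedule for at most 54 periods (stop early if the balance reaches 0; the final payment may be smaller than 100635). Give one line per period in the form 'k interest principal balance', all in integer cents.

1 48560 52075 3121815
2 47763 52872 3068943
3 46954 53681 3015262
4 46133 54502 2960760
5 45299 55336 2905424
6 44452 56183 2849241
7 43593 57042 2792199
8 42720 57915 2734284
9 41834 58801 2675483
10 40934 59701 2615782
11 40021 60614 2555168
12 39094 61541 2493627
13 38152 62483 2431144
14 37196 63439 2367705
15 36225 64410 2303295
16 35240 65395 2237900
17 34239 66396 2171504
18 33224 67411 2104093
19 32192 68443 2035650
20 31145 69490 1966160
21 30082 70553 1895607
22 29002 71633 1823974
23 27906 72729 1751245
24 26794 73841 1677404
25 25664 74971 1602433
26 24517 76118 1526315
27 23352 77283 1449032
28 22170 78465 1370567
29 20969 79666 1290901
30 19750 80885 1210016
31 18513 82122 1127894
32 17256 83379 1044515
33 15981 84654 959861
34 14685 85950 873911
35 13370 87265 786646
36 12035 88600 698046
37 10680 89955 608091
38 9303 91332 516759
39 7906 92729 424030
40 6487 94148 329882
41 5047 95588 234294
42 3584 97051 137243
43 2099 98536 38707
44 592 38707 0

1. interest=⌊3173890·153/10000⌋=48560; principal=100635-48560=52075; balance=3173890-52075=3121815
2. interest=⌊3121815·153/10000⌋=47763; principal=100635-47763=52872; balance=3121815-52872=3068943
3. interest=⌊3068943·153/10000⌋=46954; principal=100635-46954=53681; balance=3068943-53681=3015262
4. interest=⌊3015262·153/10000⌋=46133; principal=100635-46133=54502; balance=3015262-54502=2960760
5. interest=⌊2960760·153/10000⌋=45299; principal=100635-45299=55336; balance=2960760-55336=2905424
6. interest=⌊2905424·153/10000⌋=44452; principal=100635-44452=56183; balance=2905424-56183=2849241
7. interest=⌊2849241·153/10000⌋=43593; principal=100635-43593=57042; balance=2849241-57042=2792199
8. interest=⌊2792199·153/10000⌋=42720; principal=100635-42720=57915; balance=2792199-57915=2734284
9. interest=⌊2734284·153/10000⌋=41834; principal=100635-41834=58801; balance=2734284-58801=2675483
10. interest=⌊2675483·153/10000⌋=40934; principal=100635-40934=59701; balance=2675483-59701=2615782
11. interest=⌊2615782·153/10000⌋=40021; principal=100635-40021=60614; balance=2615782-60614=2555168
12. interest=⌊2555168·153/10000⌋=39094; principal=100635-39094=61541; balance=2555168-61541=2493627
13. interest=⌊2493627·153/10000⌋=38152; principal=100635-38152=62483; balance=2493627-62483=2431144
14. interest=⌊2431144·153/10000⌋=37196; principal=100635-37196=63439; balance=2431144-63439=2367705
15. interest=⌊2367705·153/10000⌋=36225; principal=100635-36225=64410; balance=2367705-64410=2303295
16. interest=⌊2303295·153/10000⌋=35240; principal=100635-35240=65395; balance=2303295-65395=2237900
17. interest=⌊2237900·153/10000⌋=34239; principal=100635-34239=66396; balance=2237900-66396=2171504
18. interest=⌊2171504·153/10000⌋=33224; principal=100635-33224=67411; balance=2171504-67411=2104093
19. interest=⌊2104093·153/10000⌋=32192; principal=100635-32192=68443; balance=2104093-68443=2035650
20. interest=⌊2035650·153/10000⌋=31145; principal=100635-31145=69490; balance=2035650-69490=1966160
21. interest=⌊1966160·153/10000⌋=30082; principal=100635-30082=70553; balance=1966160-70553=1895607
22. interest=⌊1895607·153/10000⌋=29002; principal=100635-29002=71633; balance=1895607-71633=1823974
23. interest=⌊1823974·153/10000⌋=27906; principal=100635-27906=72729; balance=1823974-72729=1751245
24. interest=⌊1751245·153/10000⌋=26794; principal=100635-26794=73841; balance=1751245-73841=1677404
25. interest=⌊1677404·153/10000⌋=25664; principal=100635-25664=74971; balance=1677404-74971=1602433
26. interest=⌊1602433·153/10000⌋=24517; principal=100635-24517=76118; balance=1602433-76118=1526315
27. interest=⌊1526315·153/10000⌋=23352; principal=100635-23352=77283; balance=1526315-77283=1449032
28. interest=⌊1449032·153/10000⌋=22170; principal=100635-22170=78465; balance=1449032-78465=1370567
29. interest=⌊1370567·153/10000⌋=20969; principal=100635-20969=79666; balance=1370567-79666=1290901
30. interest=⌊1290901·153/10000⌋=19750; principal=100635-19750=80885; balance=1290901-80885=1210016
31. interest=⌊1210016·153/10000⌋=18513; principal=100635-18513=82122; balance=1210016-82122=1127894
32. interest=⌊1127894·153/10000⌋=17256; principal=100635-17256=83379; balance=1127894-83379=1044515
33. interest=⌊1044515·153/10000⌋=15981; principal=100635-15981=84654; balance=1044515-84654=959861
34. interest=⌊959861·153/10000⌋=14685; principal=100635-14685=85950; balance=959861-85950=873911
35. interest=⌊873911·153/10000⌋=13370; principal=100635-13370=87265; balance=873911-87265=786646
36. interest=⌊786646·153/10000⌋=12035; principal=100635-12035=88600; balance=786646-88600=698046
37. interest=⌊698046·153/10000⌋=10680; principal=100635-10680=89955; balance=698046-89955=608091
38. interest=⌊608091·153/10000⌋=9303; principal=100635-9303=91332; balance=608091-91332=516759
39. interest=⌊516759·153/10000⌋=7906; principal=100635-7906=92729; balance=516759-92729=424030
40. interest=⌊424030·153/10000⌋=6487; principal=100635-6487=94148; balance=424030-94148=329882
41. interest=⌊329882·153/10000⌋=5047; principal=100635-5047=95588; balance=329882-95588=234294
42. interest=⌊234294·153/10000⌋=3584; principal=100635-3584=97051; balance=234294-97051=137243
43. interest=⌊137243·153/10000⌋=2099; principal=100635-2099=98536; balance=137243-98536=38707
44. interest=⌊38707·153/10000⌋=592; principal=min(100635-592,38707)=38707; balance=38707-38707=0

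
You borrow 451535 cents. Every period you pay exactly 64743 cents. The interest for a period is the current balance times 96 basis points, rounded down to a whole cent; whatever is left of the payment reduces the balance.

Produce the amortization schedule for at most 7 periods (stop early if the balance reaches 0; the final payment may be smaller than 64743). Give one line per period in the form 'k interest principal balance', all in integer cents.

1 4334 60409 391126
2 3754 60989 330137
3 3169 61574 268563
4 2578 62165 206398
5 1981 62762 143636
6 1378 63365 80271
7 770 63973 16298

1. interest=⌊451535·96/10000⌋=4334; principal=64743-4334=60409; balance=451535-60409=391126
2. interest=⌊391126·96/10000⌋=3754; principal=64743-3754=60989; balance=391126-60989=330137
3. interest=⌊330137·96/10000⌋=3169; principal=64743-3169=61574; balance=330137-61574=268563
4. interest=⌊268563·96/10000⌋=2578; principal=64743-2578=62165; balance=268563-62165=206398
5. interest=⌊206398·96/10000⌋=1981; principal=64743-1981=62762; balance=206398-62762=143636
6. interest=⌊143636·96/10000⌋=1378; principal=64743-1378=63365; balance=143636-63365=80271
7. interest=⌊80271·96/10000⌋=770; principal=64743-770=63973; balance=80271-63973=16298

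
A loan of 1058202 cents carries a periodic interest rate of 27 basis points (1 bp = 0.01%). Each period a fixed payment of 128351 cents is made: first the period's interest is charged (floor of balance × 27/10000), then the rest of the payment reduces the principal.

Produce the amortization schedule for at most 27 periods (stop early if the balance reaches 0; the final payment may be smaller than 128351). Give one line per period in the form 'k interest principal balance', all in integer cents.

1. interest=⌊1058202·27/10000⌋=2857; principal=128351-2857=125494; balance=1058202-125494=932708
2. interest=⌊932708·27/10000⌋=2518; principal=128351-2518=125833; balance=932708-125833=806875
3. interest=⌊806875·27/10000⌋=2178; principal=128351-2178=126173; balance=806875-126173=680702
4. interest=⌊680702·27/10000⌋=1837; principal=128351-1837=126514; balance=680702-126514=554188
5. interest=⌊554188·27/10000⌋=1496; principal=128351-1496=126855; balance=554188-126855=427333
6. interest=⌊427333·27/10000⌋=1153; principal=128351-1153=127198; balance=427333-127198=300135
7. interest=⌊300135·27/10000⌋=810; principal=128351-810=127541; balance=300135-127541=172594
8. interest=⌊172594·27/10000⌋=466; principal=128351-466=127885; balance=172594-127885=44709
9. interest=⌊44709·27/10000⌋=120; principal=min(128351-120,44709)=44709; balance=44709-44709=0

1 2857 125494 932708
2 2518 125833 806875
3 2178 126173 680702
4 1837 126514 554188
5 1496 126855 427333
6 1153 127198 300135
7 810 127541 172594
8 466 127885 44709
9 120 44709 0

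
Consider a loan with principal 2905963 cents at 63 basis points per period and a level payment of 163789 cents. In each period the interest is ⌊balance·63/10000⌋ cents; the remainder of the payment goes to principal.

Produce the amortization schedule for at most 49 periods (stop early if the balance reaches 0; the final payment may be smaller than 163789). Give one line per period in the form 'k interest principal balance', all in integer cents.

1 18307 145482 2760481
2 17391 146398 2614083
3 16468 147321 2466762
4 15540 148249 2318513
5 14606 149183 2169330
6 13666 150123 2019207
7 12721 151068 1868139
8 11769 152020 1716119
9 10811 152978 1563141
10 9847 153942 1409199
11 8877 154912 1254287
12 7902 155887 1098400
13 6919 156870 941530
14 5931 157858 783672
15 4937 158852 624820
16 3936 159853 464967
17 2929 160860 304107
18 1915 161874 142233
19 896 142233 0

1. interest=⌊2905963·63/10000⌋=18307; principal=163789-18307=145482; balance=2905963-145482=2760481
2. interest=⌊2760481·63/10000⌋=17391; principal=163789-17391=146398; balance=2760481-146398=2614083
3. interest=⌊2614083·63/10000⌋=16468; principal=163789-16468=147321; balance=2614083-147321=2466762
4. interest=⌊2466762·63/10000⌋=15540; principal=163789-15540=148249; balance=2466762-148249=2318513
5. interest=⌊2318513·63/10000⌋=14606; principal=163789-14606=149183; balance=2318513-149183=2169330
6. interest=⌊2169330·63/10000⌋=13666; principal=163789-13666=150123; balance=2169330-150123=2019207
7. interest=⌊2019207·63/10000⌋=12721; principal=163789-12721=151068; balance=2019207-151068=1868139
8. interest=⌊1868139·63/10000⌋=11769; principal=163789-11769=152020; balance=1868139-152020=1716119
9. interest=⌊1716119·63/10000⌋=10811; principal=163789-10811=152978; balance=1716119-152978=1563141
10. interest=⌊1563141·63/10000⌋=9847; principal=163789-9847=153942; balance=1563141-153942=1409199
11. interest=⌊1409199·63/10000⌋=8877; principal=163789-8877=154912; balance=1409199-154912=1254287
12. interest=⌊1254287·63/10000⌋=7902; principal=163789-7902=155887; balance=1254287-155887=1098400
13. interest=⌊1098400·63/10000⌋=6919; principal=163789-6919=156870; balance=1098400-156870=941530
14. interest=⌊941530·63/10000⌋=5931; principal=163789-5931=157858; balance=941530-157858=783672
15. interest=⌊783672·63/10000⌋=4937; principal=163789-4937=158852; balance=783672-158852=624820
16. interest=⌊624820·63/10000⌋=3936; principal=163789-3936=159853; balance=624820-159853=464967
17. interest=⌊464967·63/10000⌋=2929; principal=163789-2929=160860; balance=464967-160860=304107
18. interest=⌊304107·63/10000⌋=1915; principal=163789-1915=161874; balance=304107-161874=142233
19. interest=⌊142233·63/10000⌋=896; principal=min(163789-896,142233)=142233; balance=142233-142233=0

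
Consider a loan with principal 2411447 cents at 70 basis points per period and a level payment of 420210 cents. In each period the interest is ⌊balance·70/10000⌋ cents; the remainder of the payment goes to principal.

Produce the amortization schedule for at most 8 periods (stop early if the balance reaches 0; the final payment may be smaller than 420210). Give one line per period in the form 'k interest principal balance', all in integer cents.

1. interest=⌊2411447·70/10000⌋=16880; principal=420210-16880=403330; balance=2411447-403330=2008117
2. interest=⌊2008117·70/10000⌋=14056; principal=420210-14056=406154; balance=2008117-406154=1601963
3. interest=⌊1601963·70/10000⌋=11213; principal=420210-11213=408997; balance=1601963-408997=1192966
4. interest=⌊1192966·70/10000⌋=8350; principal=420210-8350=411860; balance=1192966-411860=781106
5. interest=⌊781106·70/10000⌋=5467; principal=420210-5467=414743; balance=781106-414743=366363
6. interest=⌊366363·70/10000⌋=2564; principal=min(420210-2564,366363)=366363; balance=366363-366363=0

1 16880 403330 2008117
2 14056 406154 1601963
3 11213 408997 1192966
4 8350 411860 781106
5 5467 414743 366363
6 2564 366363 0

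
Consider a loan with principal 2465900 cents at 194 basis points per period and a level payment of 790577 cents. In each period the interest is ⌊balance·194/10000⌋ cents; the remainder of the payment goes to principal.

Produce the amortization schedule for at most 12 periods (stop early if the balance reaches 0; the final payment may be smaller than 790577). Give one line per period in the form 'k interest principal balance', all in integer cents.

1 47838 742739 1723161
2 33429 757148 966013
3 18740 771837 194176
4 3767 194176 0

1. interest=⌊2465900·194/10000⌋=47838; principal=790577-47838=742739; balance=2465900-742739=1723161
2. interest=⌊1723161·194/10000⌋=33429; principal=790577-33429=757148; balance=1723161-757148=966013
3. interest=⌊966013·194/10000⌋=18740; principal=790577-18740=771837; balance=966013-771837=194176
4. interest=⌊194176·194/10000⌋=3767; principal=min(790577-3767,194176)=194176; balance=194176-194176=0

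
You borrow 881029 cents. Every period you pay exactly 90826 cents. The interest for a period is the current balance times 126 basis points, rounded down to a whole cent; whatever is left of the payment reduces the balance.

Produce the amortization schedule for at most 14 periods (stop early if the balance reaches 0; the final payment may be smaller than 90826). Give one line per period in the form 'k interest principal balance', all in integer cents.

1 11100 79726 801303
2 10096 80730 720573
3 9079 81747 638826
4 8049 82777 556049
5 7006 83820 472229
6 5950 84876 387353
7 4880 85946 301407
8 3797 87029 214378
9 2701 88125 126253
10 1590 89236 37017
11 466 37017 0

1. interest=⌊881029·126/10000⌋=11100; principal=90826-11100=79726; balance=881029-79726=801303
2. interest=⌊801303·126/10000⌋=10096; principal=90826-10096=80730; balance=801303-80730=720573
3. interest=⌊720573·126/10000⌋=9079; principal=90826-9079=81747; balance=720573-81747=638826
4. interest=⌊638826·126/10000⌋=8049; principal=90826-8049=82777; balance=638826-82777=556049
5. interest=⌊556049·126/10000⌋=7006; principal=90826-7006=83820; balance=556049-83820=472229
6. interest=⌊472229·126/10000⌋=5950; principal=90826-5950=84876; balance=472229-84876=387353
7. interest=⌊387353·126/10000⌋=4880; principal=90826-4880=85946; balance=387353-85946=301407
8. interest=⌊301407·126/10000⌋=3797; principal=90826-3797=87029; balance=301407-87029=214378
9. interest=⌊214378·126/10000⌋=2701; principal=90826-2701=88125; balance=214378-88125=126253
10. interest=⌊126253·126/10000⌋=1590; principal=90826-1590=89236; balance=126253-89236=37017
11. interest=⌊37017·126/10000⌋=466; principal=min(90826-466,37017)=37017; balance=37017-37017=0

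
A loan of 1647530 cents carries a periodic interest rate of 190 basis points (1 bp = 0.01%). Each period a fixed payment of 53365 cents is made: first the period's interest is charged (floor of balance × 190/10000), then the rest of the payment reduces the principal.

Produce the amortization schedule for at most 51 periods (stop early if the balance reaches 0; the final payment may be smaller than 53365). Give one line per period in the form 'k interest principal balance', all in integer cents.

1. interest=⌊1647530·190/10000⌋=31303; principal=53365-31303=22062; balance=1647530-22062=1625468
2. interest=⌊1625468·190/10000⌋=30883; principal=53365-30883=22482; balance=1625468-22482=1602986
3. interest=⌊1602986·190/10000⌋=30456; principal=53365-30456=22909; balance=1602986-22909=1580077
4. interest=⌊1580077·190/10000⌋=30021; principal=53365-30021=23344; balance=1580077-23344=1556733
5. interest=⌊1556733·190/10000⌋=29577; principal=53365-29577=23788; balance=1556733-23788=1532945
6. interest=⌊1532945·190/10000⌋=29125; principal=53365-29125=24240; balance=1532945-24240=1508705
7. interest=⌊1508705·190/10000⌋=28665; principal=53365-28665=24700; balance=1508705-24700=1484005
8. interest=⌊1484005·190/10000⌋=28196; principal=53365-28196=25169; balance=1484005-25169=1458836
9. interest=⌊1458836·190/10000⌋=27717; principal=53365-27717=25648; balance=1458836-25648=1433188
10. interest=⌊1433188·190/10000⌋=27230; principal=53365-27230=26135; balance=1433188-26135=1407053
11. interest=⌊1407053·190/10000⌋=26734; principal=53365-26734=26631; balance=1407053-26631=1380422
12. interest=⌊1380422·190/10000⌋=26228; principal=53365-26228=27137; balance=1380422-27137=1353285
13. interest=⌊1353285·190/10000⌋=25712; principal=53365-25712=27653; balance=1353285-27653=1325632
14. interest=⌊1325632·190/10000⌋=25187; principal=53365-25187=28178; balance=1325632-28178=1297454
15. interest=⌊1297454·190/10000⌋=24651; principal=53365-24651=28714; balance=1297454-28714=1268740
16. interest=⌊1268740·190/10000⌋=24106; principal=53365-24106=29259; balance=1268740-29259=1239481
17. interest=⌊1239481·190/10000⌋=23550; principal=53365-23550=29815; balance=1239481-29815=1209666
18. interest=⌊1209666·190/10000⌋=22983; principal=53365-22983=30382; balance=1209666-30382=1179284
19. interest=⌊1179284·190/10000⌋=22406; principal=53365-22406=30959; balance=1179284-30959=1148325
20. interest=⌊1148325·190/10000⌋=21818; principal=53365-21818=31547; balance=1148325-31547=1116778
21. interest=⌊1116778·190/10000⌋=21218; principal=53365-21218=32147; balance=1116778-32147=1084631
22. interest=⌊1084631·190/10000⌋=20607; principal=53365-20607=32758; balance=1084631-32758=1051873
23. interest=⌊1051873·190/10000⌋=19985; principal=53365-19985=33380; balance=1051873-33380=1018493
24. interest=⌊1018493·190/10000⌋=19351; principal=53365-19351=34014; balance=1018493-34014=984479
25. interest=⌊984479·190/10000⌋=18705; principal=53365-18705=34660; balance=984479-34660=949819
26. interest=⌊949819·190/10000⌋=18046; principal=53365-18046=35319; balance=949819-35319=914500
27. interest=⌊914500·190/10000⌋=17375; principal=53365-17375=35990; balance=914500-35990=878510
28. interest=⌊878510·190/10000⌋=16691; principal=53365-16691=36674; balance=878510-36674=841836
29. interest=⌊841836·190/10000⌋=15994; principal=53365-15994=37371; balance=841836-37371=804465
30. interest=⌊804465·190/10000⌋=15284; principal=53365-15284=38081; balance=804465-38081=766384
31. interest=⌊766384·190/10000⌋=14561; principal=53365-14561=38804; balance=766384-38804=727580
32. interest=⌊727580·190/10000⌋=13824; principal=53365-13824=39541; balance=727580-39541=688039
33. interest=⌊688039·190/10000⌋=13072; principal=53365-13072=40293; balance=688039-40293=647746
34. interest=⌊647746·190/10000⌋=12307; principal=53365-12307=41058; balance=647746-41058=606688
35. interest=⌊606688·190/10000⌋=11527; principal=53365-11527=41838; balance=606688-41838=564850
36. interest=⌊564850·190/10000⌋=10732; principal=53365-10732=42633; balance=564850-42633=522217
37. interest=⌊522217·190/10000⌋=9922; principal=53365-9922=43443; balance=522217-43443=478774
38. interest=⌊478774·190/10000⌋=9096; principal=53365-9096=44269; balance=478774-44269=434505
39. interest=⌊434505·190/10000⌋=8255; principal=53365-8255=45110; balance=434505-45110=389395
40. interest=⌊389395·190/10000⌋=7398; principal=53365-7398=45967; balance=389395-45967=343428
41. interest=⌊343428·190/10000⌋=6525; principal=53365-6525=46840; balance=343428-46840=296588
42. interest=⌊296588·190/10000⌋=5635; principal=53365-5635=47730; balance=296588-47730=248858
43. interest=⌊248858·190/10000⌋=4728; principal=53365-4728=48637; balance=248858-48637=200221
44. interest=⌊200221·190/10000⌋=3804; principal=53365-3804=49561; balance=200221-49561=150660
45. interest=⌊150660·190/10000⌋=2862; principal=53365-2862=50503; balance=150660-50503=100157
46. interest=⌊100157·190/10000⌋=1902; principal=53365-1902=51463; balance=100157-51463=48694
47. interest=⌊48694·190/10000⌋=925; principal=min(53365-925,48694)=48694; balance=48694-48694=0

1 31303 22062 1625468
2 30883 22482 1602986
3 30456 22909 1580077
4 30021 23344 1556733
5 29577 23788 1532945
6 29125 24240 1508705
7 28665 24700 1484005
8 28196 25169 1458836
9 27717 25648 1433188
10 27230 26135 1407053
11 26734 26631 1380422
12 26228 27137 1353285
13 25712 27653 1325632
14 25187 28178 1297454
15 24651 28714 1268740
16 24106 29259 1239481
17 23550 29815 1209666
18 22983 30382 1179284
19 22406 30959 1148325
20 21818 31547 1116778
21 21218 32147 1084631
22 20607 32758 1051873
23 19985 33380 1018493
24 19351 34014 984479
25 18705 34660 949819
26 18046 35319 914500
27 17375 35990 878510
28 16691 36674 841836
29 15994 37371 804465
30 15284 38081 766384
31 14561 38804 727580
32 13824 39541 688039
33 13072 40293 647746
34 12307 41058 606688
35 11527 41838 564850
36 10732 42633 522217
37 9922 43443 478774
38 9096 44269 434505
39 8255 45110 389395
40 7398 45967 343428
41 6525 46840 296588
42 5635 47730 248858
43 4728 48637 200221
44 3804 49561 150660
45 2862 50503 100157
46 1902 51463 48694
47 925 48694 0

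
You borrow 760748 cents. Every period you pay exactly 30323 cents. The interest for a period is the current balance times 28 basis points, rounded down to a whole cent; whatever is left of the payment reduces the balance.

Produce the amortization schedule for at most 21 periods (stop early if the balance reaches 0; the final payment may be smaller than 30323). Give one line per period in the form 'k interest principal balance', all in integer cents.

1 2130 28193 732555
2 2051 28272 704283
3 1971 28352 675931
4 1892 28431 647500
5 1813 28510 618990
6 1733 28590 590400
7 1653 28670 561730
8 1572 28751 532979
9 1492 28831 504148
10 1411 28912 475236
11 1330 28993 446243
12 1249 29074 417169
13 1168 29155 388014
14 1086 29237 358777
15 1004 29319 329458
16 922 29401 300057
17 840 29483 270574
18 757 29566 241008
19 674 29649 211359
20 591 29732 181627
21 508 29815 151812

1. interest=⌊760748·28/10000⌋=2130; principal=30323-2130=28193; balance=760748-28193=732555
2. interest=⌊732555·28/10000⌋=2051; principal=30323-2051=28272; balance=732555-28272=704283
3. interest=⌊704283·28/10000⌋=1971; principal=30323-1971=28352; balance=704283-28352=675931
4. interest=⌊675931·28/10000⌋=1892; principal=30323-1892=28431; balance=675931-28431=647500
5. interest=⌊647500·28/10000⌋=1813; principal=30323-1813=28510; balance=647500-28510=618990
6. interest=⌊618990·28/10000⌋=1733; principal=30323-1733=28590; balance=618990-28590=590400
7. interest=⌊590400·28/10000⌋=1653; principal=30323-1653=28670; balance=590400-28670=561730
8. interest=⌊561730·28/10000⌋=1572; principal=30323-1572=28751; balance=561730-28751=532979
9. interest=⌊532979·28/10000⌋=1492; principal=30323-1492=28831; balance=532979-28831=504148
10. interest=⌊504148·28/10000⌋=1411; principal=30323-1411=28912; balance=504148-28912=475236
11. interest=⌊475236·28/10000⌋=1330; principal=30323-1330=28993; balance=475236-28993=446243
12. interest=⌊446243·28/10000⌋=1249; principal=30323-1249=29074; balance=446243-29074=417169
13. interest=⌊417169·28/10000⌋=1168; principal=30323-1168=29155; balance=417169-29155=388014
14. interest=⌊388014·28/10000⌋=1086; principal=30323-1086=29237; balance=388014-29237=358777
15. interest=⌊358777·28/10000⌋=1004; principal=30323-1004=29319; balance=358777-29319=329458
16. interest=⌊329458·28/10000⌋=922; principal=30323-922=29401; balance=329458-29401=300057
17. interest=⌊300057·28/10000⌋=840; principal=30323-840=29483; balance=300057-29483=270574
18. interest=⌊270574·28/10000⌋=757; principal=30323-757=29566; balance=270574-29566=241008
19. interest=⌊241008·28/10000⌋=674; principal=30323-674=29649; balance=241008-29649=211359
20. interest=⌊211359·28/10000⌋=591; principal=30323-591=29732; balance=211359-29732=181627
21. interest=⌊181627·28/10000⌋=508; principal=30323-508=29815; balance=181627-29815=151812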